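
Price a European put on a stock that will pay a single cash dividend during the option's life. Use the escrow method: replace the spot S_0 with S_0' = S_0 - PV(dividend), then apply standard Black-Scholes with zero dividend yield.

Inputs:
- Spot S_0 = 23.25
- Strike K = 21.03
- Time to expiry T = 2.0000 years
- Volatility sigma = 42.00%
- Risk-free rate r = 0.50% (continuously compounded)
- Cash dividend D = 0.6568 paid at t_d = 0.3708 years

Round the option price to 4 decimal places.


Answer: Price = 4.2289

Derivation:
PV(D) = D * exp(-r * t_d) = 0.6568 * 0.99814772 = 0.65558342
S_0' = S_0 - PV(D) = 23.2500 - 0.65558342 = 22.59441658
d1 = (ln(S_0'/K) + (r + sigma^2/2)*T) / (sigma*sqrt(T)) = 0.43462290
d2 = d1 - sigma*sqrt(T) = -0.15934680
exp(-rT) = 0.99004983
N(-d1) = 0.33191808; N(-d2) = 0.56330217
P = K * exp(-rT) * N(-d2) - S_0' * N(-d1) = 21.0300 * 0.99004983 * 0.56330217 - 22.59441658 * 0.33191808 = 4.2289


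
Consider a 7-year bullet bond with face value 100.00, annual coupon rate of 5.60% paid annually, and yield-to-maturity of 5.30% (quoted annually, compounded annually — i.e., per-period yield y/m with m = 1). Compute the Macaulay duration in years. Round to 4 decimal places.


Answer: Macaulay duration = 5.9897 years

Derivation:
Coupon per period c = face * coupon_rate / m = 5.600000
Periods per year m = 1; per-period yield y/m = 0.053000
Number of cashflows N = 7
Cashflows (t years, CF_t, discount factor 1/(1+y/m)^(m*t), PV):
  t = 1.0000: CF_t = 5.600000, DF = 0.949668, PV = 5.318139
  t = 2.0000: CF_t = 5.600000, DF = 0.901869, PV = 5.050464
  t = 3.0000: CF_t = 5.600000, DF = 0.856475, PV = 4.796262
  t = 4.0000: CF_t = 5.600000, DF = 0.813367, PV = 4.554855
  t = 5.0000: CF_t = 5.600000, DF = 0.772428, PV = 4.325598
  t = 6.0000: CF_t = 5.600000, DF = 0.733550, PV = 4.107880
  t = 7.0000: CF_t = 105.600000, DF = 0.696629, PV = 73.563997
Price P = sum_t PV_t = 101.717196
Macaulay numerator sum_t t * PV_t:
  t * PV_t at t = 1.0000: 5.318139
  t * PV_t at t = 2.0000: 10.100928
  t * PV_t at t = 3.0000: 14.388786
  t * PV_t at t = 4.0000: 18.219419
  t * PV_t at t = 5.0000: 21.627991
  t * PV_t at t = 6.0000: 24.647283
  t * PV_t at t = 7.0000: 514.947981
Macaulay duration D = (sum_t t * PV_t) / P = 609.250528 / 101.717196 = 5.989651


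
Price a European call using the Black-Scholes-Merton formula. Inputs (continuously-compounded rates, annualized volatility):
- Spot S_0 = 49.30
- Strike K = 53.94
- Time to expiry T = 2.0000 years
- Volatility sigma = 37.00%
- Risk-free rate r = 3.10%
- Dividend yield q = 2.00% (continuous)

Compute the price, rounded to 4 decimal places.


Answer: Price = 8.5379

Derivation:
d1 = (ln(S/K) + (r - q + 0.5*sigma^2) * T) / (sigma * sqrt(T)) = 0.13177367
d2 = d1 - sigma * sqrt(T) = -0.39148534
exp(-rT) = 0.93988289; exp(-qT) = 0.96078944
C = S_0 * exp(-qT) * N(d1) - K * exp(-rT) * N(d2)
N(d1) = 0.55241835; N(d2) = 0.34771926
C = 49.3000 * 0.96078944 * 0.55241835 - 53.9400 * 0.93988289 * 0.34771926 = 8.5379


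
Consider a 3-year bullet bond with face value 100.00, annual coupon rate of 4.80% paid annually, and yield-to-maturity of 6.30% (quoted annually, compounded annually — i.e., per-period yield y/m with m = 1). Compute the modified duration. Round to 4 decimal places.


Coupon per period c = face * coupon_rate / m = 4.800000
Periods per year m = 1; per-period yield y/m = 0.063000
Number of cashflows N = 3
Cashflows (t years, CF_t, discount factor 1/(1+y/m)^(m*t), PV):
  t = 1.0000: CF_t = 4.800000, DF = 0.940734, PV = 4.515522
  t = 2.0000: CF_t = 4.800000, DF = 0.884980, PV = 4.247904
  t = 3.0000: CF_t = 104.800000, DF = 0.832531, PV = 87.249207
Price P = sum_t PV_t = 96.012633
First compute Macaulay numerator sum_t t * PV_t:
  t * PV_t at t = 1.0000: 4.515522
  t * PV_t at t = 2.0000: 8.495808
  t * PV_t at t = 3.0000: 261.747621
Macaulay duration D = 274.758952 / 96.012633 = 2.861696
Modified duration = D / (1 + y/m) = 2.861696 / (1 + 0.063000) = 2.692094

Answer: Modified duration = 2.6921


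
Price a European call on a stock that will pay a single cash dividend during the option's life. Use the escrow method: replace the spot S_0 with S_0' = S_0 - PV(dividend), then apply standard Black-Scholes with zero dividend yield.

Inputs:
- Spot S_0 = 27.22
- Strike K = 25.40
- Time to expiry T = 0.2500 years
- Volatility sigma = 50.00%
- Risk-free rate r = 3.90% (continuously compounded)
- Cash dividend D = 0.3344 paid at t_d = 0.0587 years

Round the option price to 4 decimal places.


Answer: Price = 3.5456

Derivation:
PV(D) = D * exp(-r * t_d) = 0.3344 * 0.99771332 = 0.33363533
S_0' = S_0 - PV(D) = 27.2200 - 0.33363533 = 26.88636467
d1 = (ln(S_0'/K) + (r + sigma^2/2)*T) / (sigma*sqrt(T)) = 0.39148038
d2 = d1 - sigma*sqrt(T) = 0.14148038
exp(-rT) = 0.99029738
N(d1) = 0.65227890; N(d2) = 0.55625477
C = S_0' * N(d1) - K * exp(-rT) * N(d2) = 26.88636467 * 0.65227890 - 25.4000 * 0.99029738 * 0.55625477 = 3.5456


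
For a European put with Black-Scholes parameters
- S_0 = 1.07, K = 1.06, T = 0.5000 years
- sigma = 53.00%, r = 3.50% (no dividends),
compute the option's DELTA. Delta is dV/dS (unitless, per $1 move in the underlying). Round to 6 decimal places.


d1 = 0.2591339300; d2 = -0.1156326640
phi(d1) = 0.3857700818; exp(-qT) = 1.0000000000; exp(-rT) = 0.9826522357
N(-d1) = 0.3977659532
Delta = -exp(-qT) * N(-d1) = -1.0000000000 * 0.3977659532 = -0.397766

Answer: Delta = -0.397766


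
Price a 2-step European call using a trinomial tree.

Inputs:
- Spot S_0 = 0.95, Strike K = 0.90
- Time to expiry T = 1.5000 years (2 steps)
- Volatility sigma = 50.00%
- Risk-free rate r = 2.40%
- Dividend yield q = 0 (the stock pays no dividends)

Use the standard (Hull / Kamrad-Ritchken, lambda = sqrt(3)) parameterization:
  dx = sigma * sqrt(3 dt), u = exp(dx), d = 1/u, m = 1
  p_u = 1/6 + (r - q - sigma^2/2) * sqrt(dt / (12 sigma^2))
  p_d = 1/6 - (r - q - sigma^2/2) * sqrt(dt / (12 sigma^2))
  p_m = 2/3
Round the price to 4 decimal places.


Answer: Price = V(0,0) = 0.2336

Derivation:
dt = T/N = 0.750000; dx = sigma*sqrt(3*dt) = 0.750000
u = exp(dx) = 2.117000; d = 1/u = 0.472367
p_u = 0.116167, p_m = 0.666667, p_d = 0.217167
Discount per step: exp(-r*dt) = 0.982161
Stock lattice S(k, j) with j the centered position index:
  k=0: S(0,+0) = 0.9500
  k=1: S(1,-1) = 0.4487; S(1,+0) = 0.9500; S(1,+1) = 2.0112
  k=2: S(2,-2) = 0.2120; S(2,-1) = 0.4487; S(2,+0) = 0.9500; S(2,+1) = 2.0112; S(2,+2) = 4.2576
Terminal payoffs V(N, j) = max(S_T - K, 0):
  V(2,-2) = 0.000000; V(2,-1) = 0.000000; V(2,+0) = 0.050000; V(2,+1) = 1.111150; V(2,+2) = 3.357605
Backward induction: V(k, j) = exp(-r*dt) * [p_u * V(k+1, j+1) + p_m * V(k+1, j) + p_d * V(k+1, j-1)]
  V(1,-1) = exp(-r*dt) * [p_u*0.050000 + p_m*0.000000 + p_d*0.000000] = 0.005705
  V(1,+0) = exp(-r*dt) * [p_u*1.111150 + p_m*0.050000 + p_d*0.000000] = 0.159515
  V(1,+1) = exp(-r*dt) * [p_u*3.357605 + p_m*1.111150 + p_d*0.050000] = 1.121301
  V(0,+0) = exp(-r*dt) * [p_u*1.121301 + p_m*0.159515 + p_d*0.005705] = 0.233597


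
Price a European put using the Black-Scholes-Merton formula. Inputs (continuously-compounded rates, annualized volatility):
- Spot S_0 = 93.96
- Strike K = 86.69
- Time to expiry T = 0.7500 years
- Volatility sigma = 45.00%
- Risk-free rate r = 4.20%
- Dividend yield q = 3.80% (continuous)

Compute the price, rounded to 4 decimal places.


d1 = (ln(S/K) + (r - q + 0.5*sigma^2) * T) / (sigma * sqrt(T)) = 0.40919539
d2 = d1 - sigma * sqrt(T) = 0.01948396
exp(-rT) = 0.96899096; exp(-qT) = 0.97190229
P = K * exp(-rT) * N(-d2) - S_0 * exp(-qT) * N(-d1)
N(-d1) = 0.34119814; N(-d2) = 0.49222752
P = 86.6900 * 0.96899096 * 0.49222752 - 93.9600 * 0.97190229 * 0.34119814 = 10.1898

Answer: Price = 10.1898


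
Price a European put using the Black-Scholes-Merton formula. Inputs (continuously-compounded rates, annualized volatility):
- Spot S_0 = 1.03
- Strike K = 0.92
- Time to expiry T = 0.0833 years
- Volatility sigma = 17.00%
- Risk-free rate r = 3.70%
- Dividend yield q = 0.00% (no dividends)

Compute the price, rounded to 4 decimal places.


d1 = (ln(S/K) + (r - q + 0.5*sigma^2) * T) / (sigma * sqrt(T)) = 2.38920410
d2 = d1 - sigma * sqrt(T) = 2.34013914
exp(-rT) = 0.99692264; exp(-qT) = 1.00000000
P = K * exp(-rT) * N(-d2) - S_0 * exp(-qT) * N(-d1)
N(-d1) = 0.00844246; N(-d2) = 0.00963828
P = 0.9200 * 0.99692264 * 0.00963828 - 1.0300 * 1.00000000 * 0.00844246 = 0.0001

Answer: Price = 0.0001


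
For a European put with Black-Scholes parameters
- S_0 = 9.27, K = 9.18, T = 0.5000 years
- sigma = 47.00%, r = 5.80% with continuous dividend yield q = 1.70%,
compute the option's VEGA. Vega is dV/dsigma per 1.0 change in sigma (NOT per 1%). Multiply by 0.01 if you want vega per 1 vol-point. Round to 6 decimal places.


d1 = 0.2572098658; d2 = -0.0751303213
phi(d1) = 0.3859617565; exp(-qT) = 0.9915360229; exp(-rT) = 0.9714164645
Vega = S * exp(-qT) * phi(d1) * sqrt(T) = 9.2700 * 0.9915360229 * 0.3859617565 * 0.7071067812 = 2.508520

Answer: Vega = 2.508520


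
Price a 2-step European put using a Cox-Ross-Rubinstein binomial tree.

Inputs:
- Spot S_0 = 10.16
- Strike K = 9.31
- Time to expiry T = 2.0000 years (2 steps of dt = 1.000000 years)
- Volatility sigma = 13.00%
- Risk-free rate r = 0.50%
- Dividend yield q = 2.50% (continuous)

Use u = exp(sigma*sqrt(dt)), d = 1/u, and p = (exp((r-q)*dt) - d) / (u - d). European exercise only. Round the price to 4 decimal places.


dt = T/N = 1.000000
u = exp(sigma*sqrt(dt)) = 1.138828; d = 1/u = 0.878095
p = (exp((r-q)*dt) - d) / (u - d) = 0.391601
Discount per step: exp(-r*dt) = 0.995012
Stock lattice S(k, i) with i counting down-moves:
  k=0: S(0,0) = 10.1600
  k=1: S(1,0) = 11.5705; S(1,1) = 8.9214
  k=2: S(2,0) = 13.1768; S(2,1) = 10.1600; S(2,2) = 7.8339
Terminal payoffs V(N, i) = max(K - S_T, 0):
  V(2,0) = 0.000000; V(2,1) = 0.000000; V(2,2) = 1.476116
Backward induction: V(k, i) = exp(-r*dt) * [p * V(k+1, i) + (1-p) * V(k+1, i+1)].
  V(1,0) = exp(-r*dt) * [p*0.000000 + (1-p)*0.000000] = 0.000000
  V(1,1) = exp(-r*dt) * [p*0.000000 + (1-p)*1.476116] = 0.893589
  V(0,0) = exp(-r*dt) * [p*0.000000 + (1-p)*0.893589] = 0.540947

Answer: Price = V(0,0) = 0.5409


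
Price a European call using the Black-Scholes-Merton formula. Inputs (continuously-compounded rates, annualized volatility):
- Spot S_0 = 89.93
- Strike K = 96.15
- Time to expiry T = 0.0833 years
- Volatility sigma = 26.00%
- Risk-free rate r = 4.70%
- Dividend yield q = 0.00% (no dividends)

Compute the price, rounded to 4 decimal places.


Answer: Price = 0.7807

Derivation:
d1 = (ln(S/K) + (r - q + 0.5*sigma^2) * T) / (sigma * sqrt(T)) = -0.80153016
d2 = d1 - sigma * sqrt(T) = -0.87657068
exp(-rT) = 0.99609255; exp(-qT) = 1.00000000
C = S_0 * exp(-qT) * N(d1) - K * exp(-rT) * N(d2)
N(d1) = 0.21141239; N(d2) = 0.19035993
C = 89.9300 * 1.00000000 * 0.21141239 - 96.1500 * 0.99609255 * 0.19035993 = 0.7807


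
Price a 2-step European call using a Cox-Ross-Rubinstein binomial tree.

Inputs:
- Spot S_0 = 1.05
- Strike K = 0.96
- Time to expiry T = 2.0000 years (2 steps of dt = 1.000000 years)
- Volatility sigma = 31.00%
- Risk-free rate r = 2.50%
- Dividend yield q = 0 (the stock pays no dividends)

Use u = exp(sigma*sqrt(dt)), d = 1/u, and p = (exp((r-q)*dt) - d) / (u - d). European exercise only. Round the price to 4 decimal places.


Answer: Price = V(0,0) = 0.2451

Derivation:
dt = T/N = 1.000000
u = exp(sigma*sqrt(dt)) = 1.363425; d = 1/u = 0.733447
p = (exp((r-q)*dt) - d) / (u - d) = 0.463299
Discount per step: exp(-r*dt) = 0.975310
Stock lattice S(k, i) with i counting down-moves:
  k=0: S(0,0) = 1.0500
  k=1: S(1,0) = 1.4316; S(1,1) = 0.7701
  k=2: S(2,0) = 1.9519; S(2,1) = 1.0500; S(2,2) = 0.5648
Terminal payoffs V(N, i) = max(S_T - K, 0):
  V(2,0) = 0.991874; V(2,1) = 0.090000; V(2,2) = 0.000000
Backward induction: V(k, i) = exp(-r*dt) * [p * V(k+1, i) + (1-p) * V(k+1, i+1)].
  V(1,0) = exp(-r*dt) * [p*0.991874 + (1-p)*0.090000] = 0.495299
  V(1,1) = exp(-r*dt) * [p*0.090000 + (1-p)*0.000000] = 0.040667
  V(0,0) = exp(-r*dt) * [p*0.495299 + (1-p)*0.040667] = 0.245093


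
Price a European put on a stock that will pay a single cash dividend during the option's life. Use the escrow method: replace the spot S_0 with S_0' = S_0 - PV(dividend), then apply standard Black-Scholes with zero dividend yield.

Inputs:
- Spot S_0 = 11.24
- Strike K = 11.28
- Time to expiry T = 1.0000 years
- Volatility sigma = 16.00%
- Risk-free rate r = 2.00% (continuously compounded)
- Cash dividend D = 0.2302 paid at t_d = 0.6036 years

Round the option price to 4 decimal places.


Answer: Price = 0.7259

Derivation:
PV(D) = D * exp(-r * t_d) = 0.2302 * 0.98800057 = 0.22743773
S_0' = S_0 - PV(D) = 11.2400 - 0.22743773 = 11.01256227
d1 = (ln(S_0'/K) + (r + sigma^2/2)*T) / (sigma*sqrt(T)) = 0.05503375
d2 = d1 - sigma*sqrt(T) = -0.10496625
exp(-rT) = 0.98019867
N(-d1) = 0.47805579; N(-d2) = 0.54179871
P = K * exp(-rT) * N(-d2) - S_0' * N(-d1) = 11.2800 * 0.98019867 * 0.54179871 - 11.01256227 * 0.47805579 = 0.7259


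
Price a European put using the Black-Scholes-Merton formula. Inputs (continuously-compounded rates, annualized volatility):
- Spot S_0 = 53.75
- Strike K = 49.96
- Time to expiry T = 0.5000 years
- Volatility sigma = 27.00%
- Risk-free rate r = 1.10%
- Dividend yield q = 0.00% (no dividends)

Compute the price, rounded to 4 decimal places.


d1 = (ln(S/K) + (r - q + 0.5*sigma^2) * T) / (sigma * sqrt(T)) = 0.50726260
d2 = d1 - sigma * sqrt(T) = 0.31634376
exp(-rT) = 0.99451510; exp(-qT) = 1.00000000
P = K * exp(-rT) * N(-d2) - S_0 * exp(-qT) * N(-d1)
N(-d1) = 0.30598529; N(-d2) = 0.37587080
P = 49.9600 * 0.99451510 * 0.37587080 - 53.7500 * 1.00000000 * 0.30598529 = 2.2288

Answer: Price = 2.2288


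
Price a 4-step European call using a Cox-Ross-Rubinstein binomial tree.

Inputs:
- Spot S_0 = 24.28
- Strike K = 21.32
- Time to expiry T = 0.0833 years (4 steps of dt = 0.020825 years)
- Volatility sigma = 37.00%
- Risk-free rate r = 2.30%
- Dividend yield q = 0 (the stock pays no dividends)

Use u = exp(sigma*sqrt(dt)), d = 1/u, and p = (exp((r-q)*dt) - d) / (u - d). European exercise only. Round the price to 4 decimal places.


dt = T/N = 0.020825
u = exp(sigma*sqrt(dt)) = 1.054845; d = 1/u = 0.948006
p = (exp((r-q)*dt) - d) / (u - d) = 0.491139
Discount per step: exp(-r*dt) = 0.999521
Stock lattice S(k, i) with i counting down-moves:
  k=0: S(0,0) = 24.2800
  k=1: S(1,0) = 25.6116; S(1,1) = 23.0176
  k=2: S(2,0) = 27.0163; S(2,1) = 24.2800; S(2,2) = 21.8208
  k=3: S(3,0) = 28.4980; S(3,1) = 25.6116; S(3,2) = 23.0176; S(3,3) = 20.6863
  k=4: S(4,0) = 30.0610; S(4,1) = 27.0163; S(4,2) = 24.2800; S(4,3) = 21.8208; S(4,4) = 19.6107
Terminal payoffs V(N, i) = max(S_T - K, 0):
  V(4,0) = 8.741036; V(4,1) = 5.696327; V(4,2) = 2.960000; V(4,3) = 0.500819; V(4,4) = 0.000000
Backward induction: V(k, i) = exp(-r*dt) * [p * V(k+1, i) + (1-p) * V(k+1, i+1)].
  V(3,0) = exp(-r*dt) * [p*8.741036 + (1-p)*5.696327] = 7.188258
  V(3,1) = exp(-r*dt) * [p*5.696327 + (1-p)*2.960000] = 4.301856
  V(3,2) = exp(-r*dt) * [p*2.960000 + (1-p)*0.500819] = 1.707800
  V(3,3) = exp(-r*dt) * [p*0.500819 + (1-p)*0.000000] = 0.245854
  V(2,0) = exp(-r*dt) * [p*7.188258 + (1-p)*4.301856] = 5.716741
  V(2,1) = exp(-r*dt) * [p*4.301856 + (1-p)*1.707800] = 2.980414
  V(2,2) = exp(-r*dt) * [p*1.707800 + (1-p)*0.245854] = 0.963411
  V(1,0) = exp(-r*dt) * [p*5.716741 + (1-p)*2.980414] = 4.322260
  V(1,1) = exp(-r*dt) * [p*2.980414 + (1-p)*0.963411] = 1.953104
  V(0,0) = exp(-r*dt) * [p*4.322260 + (1-p)*1.953104] = 3.115196

Answer: Price = V(0,0) = 3.1152


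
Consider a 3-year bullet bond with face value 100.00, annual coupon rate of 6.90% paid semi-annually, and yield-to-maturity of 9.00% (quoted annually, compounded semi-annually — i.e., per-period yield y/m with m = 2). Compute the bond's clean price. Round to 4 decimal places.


Answer: Price = 94.5842

Derivation:
Coupon per period c = face * coupon_rate / m = 3.450000
Periods per year m = 2; per-period yield y/m = 0.045000
Number of cashflows N = 6
Cashflows (t years, CF_t, discount factor 1/(1+y/m)^(m*t), PV):
  t = 0.5000: CF_t = 3.450000, DF = 0.956938, PV = 3.301435
  t = 1.0000: CF_t = 3.450000, DF = 0.915730, PV = 3.159268
  t = 1.5000: CF_t = 3.450000, DF = 0.876297, PV = 3.023223
  t = 2.0000: CF_t = 3.450000, DF = 0.838561, PV = 2.893037
  t = 2.5000: CF_t = 3.450000, DF = 0.802451, PV = 2.768456
  t = 3.0000: CF_t = 103.450000, DF = 0.767896, PV = 79.438814
Price P = sum_t PV_t = 94.584234


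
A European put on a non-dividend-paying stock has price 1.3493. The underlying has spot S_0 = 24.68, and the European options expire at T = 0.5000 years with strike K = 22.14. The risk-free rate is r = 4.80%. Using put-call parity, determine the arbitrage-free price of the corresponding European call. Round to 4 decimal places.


Put-call parity: C - P = S_0 * exp(-qT) - K * exp(-rT).
S_0 * exp(-qT) = 24.6800 * 1.00000000 = 24.68000000
K * exp(-rT) = 22.1400 * 0.97628571 = 21.61496561
C = P + S*exp(-qT) - K*exp(-rT)
C = 1.3493 + 24.68000000 - 21.61496561 = 4.4143

Answer: Call price = 4.4143


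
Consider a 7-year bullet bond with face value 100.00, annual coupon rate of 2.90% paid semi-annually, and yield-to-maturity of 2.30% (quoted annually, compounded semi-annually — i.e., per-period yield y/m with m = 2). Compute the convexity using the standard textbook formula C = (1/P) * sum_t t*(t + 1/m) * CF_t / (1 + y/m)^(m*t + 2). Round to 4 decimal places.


Answer: Convexity = 45.4787

Derivation:
Coupon per period c = face * coupon_rate / m = 1.450000
Periods per year m = 2; per-period yield y/m = 0.011500
Number of cashflows N = 14
Cashflows (t years, CF_t, discount factor 1/(1+y/m)^(m*t), PV):
  t = 0.5000: CF_t = 1.450000, DF = 0.988631, PV = 1.433515
  t = 1.0000: CF_t = 1.450000, DF = 0.977391, PV = 1.417217
  t = 1.5000: CF_t = 1.450000, DF = 0.966279, PV = 1.401104
  t = 2.0000: CF_t = 1.450000, DF = 0.955293, PV = 1.385174
  t = 2.5000: CF_t = 1.450000, DF = 0.944432, PV = 1.369426
  t = 3.0000: CF_t = 1.450000, DF = 0.933694, PV = 1.353857
  t = 3.5000: CF_t = 1.450000, DF = 0.923079, PV = 1.338464
  t = 4.0000: CF_t = 1.450000, DF = 0.912584, PV = 1.323247
  t = 4.5000: CF_t = 1.450000, DF = 0.902209, PV = 1.308203
  t = 5.0000: CF_t = 1.450000, DF = 0.891951, PV = 1.293329
  t = 5.5000: CF_t = 1.450000, DF = 0.881810, PV = 1.278625
  t = 6.0000: CF_t = 1.450000, DF = 0.871785, PV = 1.264088
  t = 6.5000: CF_t = 1.450000, DF = 0.861873, PV = 1.249716
  t = 7.0000: CF_t = 101.450000, DF = 0.852075, PV = 86.442960
Price P = sum_t PV_t = 103.858925
Convexity numerator sum_t t*(t + 1/m) * CF_t / (1+y/m)^(m*t + 2):
  t = 0.5000: term = 0.700552
  t = 1.0000: term = 2.077762
  t = 1.5000: term = 4.108278
  t = 2.0000: term = 6.769283
  t = 2.5000: term = 10.038482
  t = 3.0000: term = 13.894093
  t = 3.5000: term = 18.314837
  t = 4.0000: term = 23.279928
  t = 4.5000: term = 28.769066
  t = 5.0000: term = 34.762424
  t = 5.5000: term = 41.240641
  t = 6.0000: term = 48.184814
  t = 6.5000: term = 55.576487
  t = 7.0000: term = 4435.648884
Convexity = (1/P) * sum = 4723.365532 / 103.858925 = 45.478667


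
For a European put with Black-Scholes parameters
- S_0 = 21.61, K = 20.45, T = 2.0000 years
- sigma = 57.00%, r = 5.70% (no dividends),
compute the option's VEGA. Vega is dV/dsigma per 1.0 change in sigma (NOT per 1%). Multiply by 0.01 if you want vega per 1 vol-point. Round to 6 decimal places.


Answer: Vega = 10.104266

Derivation:
d1 = 0.6129167936; d2 = -0.1931849369
phi(d1) = 0.3306244859; exp(-qT) = 1.0000000000; exp(-rT) = 0.8922579559
Vega = S * exp(-qT) * phi(d1) * sqrt(T) = 21.6100 * 1.0000000000 * 0.3306244859 * 1.4142135624 = 10.104266


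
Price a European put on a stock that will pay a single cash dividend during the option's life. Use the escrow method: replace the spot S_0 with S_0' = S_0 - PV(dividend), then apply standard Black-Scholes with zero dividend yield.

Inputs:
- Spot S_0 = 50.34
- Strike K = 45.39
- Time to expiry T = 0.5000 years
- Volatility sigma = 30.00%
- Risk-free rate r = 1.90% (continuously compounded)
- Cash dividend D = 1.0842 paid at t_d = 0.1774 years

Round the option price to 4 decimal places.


Answer: Price = 2.1915

Derivation:
PV(D) = D * exp(-r * t_d) = 1.0842 * 0.99663507 = 1.08055175
S_0' = S_0 - PV(D) = 50.3400 - 1.08055175 = 49.25944825
d1 = (ln(S_0'/K) + (r + sigma^2/2)*T) / (sigma*sqrt(T)) = 0.53650254
d2 = d1 - sigma*sqrt(T) = 0.32437051
exp(-rT) = 0.99054498
N(-d1) = 0.29580564; N(-d2) = 0.37282877
P = K * exp(-rT) * N(-d2) - S_0' * N(-d1) = 45.3900 * 0.99054498 * 0.37282877 - 49.25944825 * 0.29580564 = 2.1915


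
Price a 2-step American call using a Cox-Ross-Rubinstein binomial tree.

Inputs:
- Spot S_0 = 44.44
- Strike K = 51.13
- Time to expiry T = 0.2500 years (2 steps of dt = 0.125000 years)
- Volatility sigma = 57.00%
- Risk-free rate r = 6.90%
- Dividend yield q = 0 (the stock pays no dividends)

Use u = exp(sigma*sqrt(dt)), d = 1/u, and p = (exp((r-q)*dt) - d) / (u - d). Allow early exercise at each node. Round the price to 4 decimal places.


Answer: Price = V(0,0) = 3.3532

Derivation:
dt = T/N = 0.125000
u = exp(sigma*sqrt(dt)) = 1.223267; d = 1/u = 0.817483
p = (exp((r-q)*dt) - d) / (u - d) = 0.471136
Discount per step: exp(-r*dt) = 0.991412
Stock lattice S(k, i) with i counting down-moves:
  k=0: S(0,0) = 44.4400
  k=1: S(1,0) = 54.3620; S(1,1) = 36.3289
  k=2: S(2,0) = 66.4993; S(2,1) = 44.4400; S(2,2) = 29.6983
Terminal payoffs V(N, i) = max(S_T - K, 0):
  V(2,0) = 15.369261; V(2,1) = 0.000000; V(2,2) = 0.000000
Backward induction: V(k, i) = exp(-r*dt) * [p * V(k+1, i) + (1-p) * V(k+1, i+1)]; then take max(V_cont, immediate exercise) for American.
  V(1,0) = exp(-r*dt) * [p*15.369261 + (1-p)*0.000000] = 7.178819; exercise = 3.232001; V(1,0) = max -> 7.178819
  V(1,1) = exp(-r*dt) * [p*0.000000 + (1-p)*0.000000] = 0.000000; exercise = 0.000000; V(1,1) = max -> 0.000000
  V(0,0) = exp(-r*dt) * [p*7.178819 + (1-p)*0.000000] = 3.353151; exercise = 0.000000; V(0,0) = max -> 3.353151


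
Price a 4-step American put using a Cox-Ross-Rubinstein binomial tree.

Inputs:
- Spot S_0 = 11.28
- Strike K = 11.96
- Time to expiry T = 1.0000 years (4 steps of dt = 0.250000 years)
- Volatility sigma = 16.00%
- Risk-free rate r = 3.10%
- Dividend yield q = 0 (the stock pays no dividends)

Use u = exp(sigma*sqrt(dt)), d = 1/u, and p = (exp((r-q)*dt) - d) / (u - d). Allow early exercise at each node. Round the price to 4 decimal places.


dt = T/N = 0.250000
u = exp(sigma*sqrt(dt)) = 1.083287; d = 1/u = 0.923116
p = (exp((r-q)*dt) - d) / (u - d) = 0.528585
Discount per step: exp(-r*dt) = 0.992280
Stock lattice S(k, i) with i counting down-moves:
  k=0: S(0,0) = 11.2800
  k=1: S(1,0) = 12.2195; S(1,1) = 10.4128
  k=2: S(2,0) = 13.2372; S(2,1) = 11.2800; S(2,2) = 9.6122
  k=3: S(3,0) = 14.3397; S(3,1) = 12.2195; S(3,2) = 10.4128; S(3,3) = 8.8732
  k=4: S(4,0) = 15.5340; S(4,1) = 13.2372; S(4,2) = 11.2800; S(4,3) = 9.6122; S(4,4) = 8.1910
Terminal payoffs V(N, i) = max(K - S_T, 0):
  V(4,0) = 0.000000; V(4,1) = 0.000000; V(4,2) = 0.680000; V(4,3) = 2.347818; V(4,4) = 3.769039
Backward induction: V(k, i) = exp(-r*dt) * [p * V(k+1, i) + (1-p) * V(k+1, i+1)]; then take max(V_cont, immediate exercise) for American.
  V(3,0) = exp(-r*dt) * [p*0.000000 + (1-p)*0.000000] = 0.000000; exercise = 0.000000; V(3,0) = max -> 0.000000
  V(3,1) = exp(-r*dt) * [p*0.000000 + (1-p)*0.680000] = 0.318088; exercise = 0.000000; V(3,1) = max -> 0.318088
  V(3,2) = exp(-r*dt) * [p*0.680000 + (1-p)*2.347818] = 1.454916; exercise = 1.547248; V(3,2) = max -> 1.547248
  V(3,3) = exp(-r*dt) * [p*2.347818 + (1-p)*3.769039] = 2.994506; exercise = 3.086838; V(3,3) = max -> 3.086838
  V(2,0) = exp(-r*dt) * [p*0.000000 + (1-p)*0.318088] = 0.148794; exercise = 0.000000; V(2,0) = max -> 0.148794
  V(2,1) = exp(-r*dt) * [p*0.318088 + (1-p)*1.547248] = 0.890604; exercise = 0.680000; V(2,1) = max -> 0.890604
  V(2,2) = exp(-r*dt) * [p*1.547248 + (1-p)*3.086838] = 2.255486; exercise = 2.347818; V(2,2) = max -> 2.347818
  V(1,0) = exp(-r*dt) * [p*0.148794 + (1-p)*0.890604] = 0.494646; exercise = 0.000000; V(1,0) = max -> 0.494646
  V(1,1) = exp(-r*dt) * [p*0.890604 + (1-p)*2.347818] = 1.565378; exercise = 1.547248; V(1,1) = max -> 1.565378
  V(0,0) = exp(-r*dt) * [p*0.494646 + (1-p)*1.565378] = 0.991690; exercise = 0.680000; V(0,0) = max -> 0.991690

Answer: Price = V(0,0) = 0.9917


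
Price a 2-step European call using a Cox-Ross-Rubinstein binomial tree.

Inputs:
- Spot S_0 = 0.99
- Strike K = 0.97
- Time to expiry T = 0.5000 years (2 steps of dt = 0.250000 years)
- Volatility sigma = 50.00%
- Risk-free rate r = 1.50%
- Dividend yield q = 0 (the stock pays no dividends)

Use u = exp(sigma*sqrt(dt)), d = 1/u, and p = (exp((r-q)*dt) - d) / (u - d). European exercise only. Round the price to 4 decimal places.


Answer: Price = V(0,0) = 0.1401

Derivation:
dt = T/N = 0.250000
u = exp(sigma*sqrt(dt)) = 1.284025; d = 1/u = 0.778801
p = (exp((r-q)*dt) - d) / (u - d) = 0.445260
Discount per step: exp(-r*dt) = 0.996257
Stock lattice S(k, i) with i counting down-moves:
  k=0: S(0,0) = 0.9900
  k=1: S(1,0) = 1.2712; S(1,1) = 0.7710
  k=2: S(2,0) = 1.6322; S(2,1) = 0.9900; S(2,2) = 0.6005
Terminal payoffs V(N, i) = max(S_T - K, 0):
  V(2,0) = 0.662234; V(2,1) = 0.020000; V(2,2) = 0.000000
Backward induction: V(k, i) = exp(-r*dt) * [p * V(k+1, i) + (1-p) * V(k+1, i+1)].
  V(1,0) = exp(-r*dt) * [p*0.662234 + (1-p)*0.020000] = 0.304816
  V(1,1) = exp(-r*dt) * [p*0.020000 + (1-p)*0.000000] = 0.008872
  V(0,0) = exp(-r*dt) * [p*0.304816 + (1-p)*0.008872] = 0.140117


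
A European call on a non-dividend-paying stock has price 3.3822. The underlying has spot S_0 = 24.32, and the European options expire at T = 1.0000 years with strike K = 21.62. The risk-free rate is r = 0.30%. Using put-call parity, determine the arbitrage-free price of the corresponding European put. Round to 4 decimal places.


Answer: Put price = 0.6174

Derivation:
Put-call parity: C - P = S_0 * exp(-qT) - K * exp(-rT).
S_0 * exp(-qT) = 24.3200 * 1.00000000 = 24.32000000
K * exp(-rT) = 21.6200 * 0.99700450 = 21.55523719
P = C - S*exp(-qT) + K*exp(-rT)
P = 3.3822 - 24.32000000 + 21.55523719 = 0.6174


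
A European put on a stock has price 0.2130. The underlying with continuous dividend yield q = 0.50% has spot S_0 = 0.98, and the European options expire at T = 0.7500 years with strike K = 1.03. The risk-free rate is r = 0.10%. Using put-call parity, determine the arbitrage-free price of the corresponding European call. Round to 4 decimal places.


Answer: Call price = 0.1601

Derivation:
Put-call parity: C - P = S_0 * exp(-qT) - K * exp(-rT).
S_0 * exp(-qT) = 0.9800 * 0.99625702 = 0.97633188
K * exp(-rT) = 1.0300 * 0.99925028 = 1.02922779
C = P + S*exp(-qT) - K*exp(-rT)
C = 0.2130 + 0.97633188 - 1.02922779 = 0.1601


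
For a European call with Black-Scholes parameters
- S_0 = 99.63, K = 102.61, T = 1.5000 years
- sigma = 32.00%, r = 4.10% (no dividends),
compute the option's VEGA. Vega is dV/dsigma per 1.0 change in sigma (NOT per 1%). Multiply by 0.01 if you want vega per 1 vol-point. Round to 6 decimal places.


Answer: Vega = 46.838440

Derivation:
d1 = 0.2776801028; d2 = -0.1142382560
phi(d1) = 0.3838545198; exp(-qT) = 1.0000000000; exp(-rT) = 0.9403529457
Vega = S * exp(-qT) * phi(d1) * sqrt(T) = 99.6300 * 1.0000000000 * 0.3838545198 * 1.2247448714 = 46.838440


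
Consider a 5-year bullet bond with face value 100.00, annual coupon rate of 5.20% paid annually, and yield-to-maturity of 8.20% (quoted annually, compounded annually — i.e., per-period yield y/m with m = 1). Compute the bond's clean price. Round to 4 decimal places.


Answer: Price = 88.0847

Derivation:
Coupon per period c = face * coupon_rate / m = 5.200000
Periods per year m = 1; per-period yield y/m = 0.082000
Number of cashflows N = 5
Cashflows (t years, CF_t, discount factor 1/(1+y/m)^(m*t), PV):
  t = 1.0000: CF_t = 5.200000, DF = 0.924214, PV = 4.805915
  t = 2.0000: CF_t = 5.200000, DF = 0.854172, PV = 4.441696
  t = 3.0000: CF_t = 5.200000, DF = 0.789438, PV = 4.105079
  t = 4.0000: CF_t = 5.200000, DF = 0.729610, PV = 3.793974
  t = 5.0000: CF_t = 105.200000, DF = 0.674316, PV = 70.938081
Price P = sum_t PV_t = 88.084745


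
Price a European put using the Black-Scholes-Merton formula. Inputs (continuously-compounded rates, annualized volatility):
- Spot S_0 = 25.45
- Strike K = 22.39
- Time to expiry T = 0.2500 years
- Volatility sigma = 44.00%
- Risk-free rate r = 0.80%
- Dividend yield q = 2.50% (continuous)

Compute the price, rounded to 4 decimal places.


Answer: Price = 0.9335

Derivation:
d1 = (ln(S/K) + (r - q + 0.5*sigma^2) * T) / (sigma * sqrt(T)) = 0.67296051
d2 = d1 - sigma * sqrt(T) = 0.45296051
exp(-rT) = 0.99800200; exp(-qT) = 0.99376949
P = K * exp(-rT) * N(-d2) - S_0 * exp(-qT) * N(-d1)
N(-d1) = 0.25048621; N(-d2) = 0.32528859
P = 22.3900 * 0.99800200 * 0.32528859 - 25.4500 * 0.99376949 * 0.25048621 = 0.9335


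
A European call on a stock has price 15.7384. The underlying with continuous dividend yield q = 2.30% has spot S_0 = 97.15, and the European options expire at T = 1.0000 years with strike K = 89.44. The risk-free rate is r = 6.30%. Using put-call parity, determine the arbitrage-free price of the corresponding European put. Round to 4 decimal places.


Put-call parity: C - P = S_0 * exp(-qT) - K * exp(-rT).
S_0 * exp(-qT) = 97.1500 * 0.97726248 = 94.94105030
K * exp(-rT) = 89.4400 * 0.93894347 = 83.97910429
P = C - S*exp(-qT) + K*exp(-rT)
P = 15.7384 - 94.94105030 + 83.97910429 = 4.7765

Answer: Put price = 4.7765


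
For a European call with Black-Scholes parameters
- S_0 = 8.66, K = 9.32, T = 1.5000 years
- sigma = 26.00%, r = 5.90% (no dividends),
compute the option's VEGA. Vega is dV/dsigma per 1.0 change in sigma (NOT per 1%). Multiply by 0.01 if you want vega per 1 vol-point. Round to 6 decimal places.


d1 = 0.2064859994; d2 = -0.1119476672
phi(d1) = 0.3905275478; exp(-qT) = 1.0000000000; exp(-rT) = 0.9153031107
Vega = S * exp(-qT) * phi(d1) * sqrt(T) = 8.6600 * 1.0000000000 * 0.3905275478 * 1.2247448714 = 4.142049

Answer: Vega = 4.142049


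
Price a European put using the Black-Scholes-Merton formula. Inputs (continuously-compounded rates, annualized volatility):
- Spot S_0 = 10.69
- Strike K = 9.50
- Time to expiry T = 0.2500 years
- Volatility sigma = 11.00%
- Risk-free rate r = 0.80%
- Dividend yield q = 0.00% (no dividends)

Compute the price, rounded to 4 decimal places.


Answer: Price = 0.0028

Derivation:
d1 = (ln(S/K) + (r - q + 0.5*sigma^2) * T) / (sigma * sqrt(T)) = 2.20962594
d2 = d1 - sigma * sqrt(T) = 2.15462594
exp(-rT) = 0.99800200; exp(-qT) = 1.00000000
P = K * exp(-rT) * N(-d2) - S_0 * exp(-qT) * N(-d1)
N(-d1) = 0.01356557; N(-d2) = 0.01559556
P = 9.5000 * 0.99800200 * 0.01559556 - 10.6900 * 1.00000000 * 0.01356557 = 0.0028


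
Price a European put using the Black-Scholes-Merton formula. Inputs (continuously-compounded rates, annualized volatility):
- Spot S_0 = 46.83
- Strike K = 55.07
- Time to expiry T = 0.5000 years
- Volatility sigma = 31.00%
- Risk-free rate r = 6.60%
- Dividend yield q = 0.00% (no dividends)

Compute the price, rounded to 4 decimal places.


Answer: Price = 8.3269

Derivation:
d1 = (ln(S/K) + (r - q + 0.5*sigma^2) * T) / (sigma * sqrt(T)) = -0.47926366
d2 = d1 - sigma * sqrt(T) = -0.69846676
exp(-rT) = 0.96753856; exp(-qT) = 1.00000000
P = K * exp(-rT) * N(-d2) - S_0 * exp(-qT) * N(-d1)
N(-d1) = 0.68412446; N(-d2) = 0.75755733
P = 55.0700 * 0.96753856 * 0.75755733 - 46.8300 * 1.00000000 * 0.68412446 = 8.3269


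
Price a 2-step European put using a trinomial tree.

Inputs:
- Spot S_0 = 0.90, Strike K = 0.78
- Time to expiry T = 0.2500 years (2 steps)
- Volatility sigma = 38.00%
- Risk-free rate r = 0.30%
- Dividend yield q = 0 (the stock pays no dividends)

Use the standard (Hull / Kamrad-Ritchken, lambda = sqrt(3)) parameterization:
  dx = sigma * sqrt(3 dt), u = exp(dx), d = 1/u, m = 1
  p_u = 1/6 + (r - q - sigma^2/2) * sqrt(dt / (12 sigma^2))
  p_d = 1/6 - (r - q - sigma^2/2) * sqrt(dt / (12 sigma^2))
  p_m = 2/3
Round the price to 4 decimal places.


dt = T/N = 0.125000; dx = sigma*sqrt(3*dt) = 0.232702
u = exp(dx) = 1.262005; d = 1/u = 0.792390
p_u = 0.148081, p_m = 0.666667, p_d = 0.185253
Discount per step: exp(-r*dt) = 0.999625
Stock lattice S(k, j) with j the centered position index:
  k=0: S(0,+0) = 0.9000
  k=1: S(1,-1) = 0.7132; S(1,+0) = 0.9000; S(1,+1) = 1.1358
  k=2: S(2,-2) = 0.5651; S(2,-1) = 0.7132; S(2,+0) = 0.9000; S(2,+1) = 1.1358; S(2,+2) = 1.4334
Terminal payoffs V(N, j) = max(K - S_T, 0):
  V(2,-2) = 0.214906; V(2,-1) = 0.066849; V(2,+0) = 0.000000; V(2,+1) = 0.000000; V(2,+2) = 0.000000
Backward induction: V(k, j) = exp(-r*dt) * [p_u * V(k+1, j+1) + p_m * V(k+1, j) + p_d * V(k+1, j-1)]
  V(1,-1) = exp(-r*dt) * [p_u*0.000000 + p_m*0.066849 + p_d*0.214906] = 0.084346
  V(1,+0) = exp(-r*dt) * [p_u*0.000000 + p_m*0.000000 + p_d*0.066849] = 0.012379
  V(1,+1) = exp(-r*dt) * [p_u*0.000000 + p_m*0.000000 + p_d*0.000000] = 0.000000
  V(0,+0) = exp(-r*dt) * [p_u*0.000000 + p_m*0.012379 + p_d*0.084346] = 0.023869

Answer: Price = V(0,0) = 0.0239


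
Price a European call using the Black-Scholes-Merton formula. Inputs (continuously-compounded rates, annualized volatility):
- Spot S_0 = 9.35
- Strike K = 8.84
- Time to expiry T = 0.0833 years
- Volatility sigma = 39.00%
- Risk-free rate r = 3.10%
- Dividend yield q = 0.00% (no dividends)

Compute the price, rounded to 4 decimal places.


d1 = (ln(S/K) + (r - q + 0.5*sigma^2) * T) / (sigma * sqrt(T)) = 0.57752558
d2 = d1 - sigma * sqrt(T) = 0.46496479
exp(-rT) = 0.99742103; exp(-qT) = 1.00000000
C = S_0 * exp(-qT) * N(d1) - K * exp(-rT) * N(d2)
N(d1) = 0.71820777; N(d2) = 0.67902167
C = 9.3500 * 1.00000000 * 0.71820777 - 8.8400 * 0.99742103 * 0.67902167 = 0.7282

Answer: Price = 0.7282


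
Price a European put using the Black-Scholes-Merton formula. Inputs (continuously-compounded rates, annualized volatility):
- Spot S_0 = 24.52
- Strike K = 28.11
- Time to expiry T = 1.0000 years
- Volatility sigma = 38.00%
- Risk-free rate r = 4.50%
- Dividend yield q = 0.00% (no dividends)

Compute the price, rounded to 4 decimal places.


d1 = (ln(S/K) + (r - q + 0.5*sigma^2) * T) / (sigma * sqrt(T)) = -0.05114809
d2 = d1 - sigma * sqrt(T) = -0.43114809
exp(-rT) = 0.95599748; exp(-qT) = 1.00000000
P = K * exp(-rT) * N(-d2) - S_0 * exp(-qT) * N(-d1)
N(-d1) = 0.52039624; N(-d2) = 0.66681965
P = 28.1100 * 0.95599748 * 0.66681965 - 24.5200 * 1.00000000 * 0.52039624 = 5.1594

Answer: Price = 5.1594


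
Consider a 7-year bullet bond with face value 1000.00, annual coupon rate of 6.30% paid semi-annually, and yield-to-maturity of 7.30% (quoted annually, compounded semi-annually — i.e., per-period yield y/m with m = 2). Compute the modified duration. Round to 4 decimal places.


Coupon per period c = face * coupon_rate / m = 31.500000
Periods per year m = 2; per-period yield y/m = 0.036500
Number of cashflows N = 14
Cashflows (t years, CF_t, discount factor 1/(1+y/m)^(m*t), PV):
  t = 0.5000: CF_t = 31.500000, DF = 0.964785, PV = 30.390738
  t = 1.0000: CF_t = 31.500000, DF = 0.930811, PV = 29.320538
  t = 1.5000: CF_t = 31.500000, DF = 0.898033, PV = 28.288025
  t = 2.0000: CF_t = 31.500000, DF = 0.866409, PV = 27.291872
  t = 2.5000: CF_t = 31.500000, DF = 0.835898, PV = 26.330798
  t = 3.0000: CF_t = 31.500000, DF = 0.806462, PV = 25.403568
  t = 3.5000: CF_t = 31.500000, DF = 0.778063, PV = 24.508990
  t = 4.0000: CF_t = 31.500000, DF = 0.750664, PV = 23.645914
  t = 4.5000: CF_t = 31.500000, DF = 0.724230, PV = 22.813231
  t = 5.0000: CF_t = 31.500000, DF = 0.698726, PV = 22.009871
  t = 5.5000: CF_t = 31.500000, DF = 0.674121, PV = 21.234800
  t = 6.0000: CF_t = 31.500000, DF = 0.650382, PV = 20.487024
  t = 6.5000: CF_t = 31.500000, DF = 0.627479, PV = 19.765580
  t = 7.0000: CF_t = 1031.500000, DF = 0.605382, PV = 624.451829
Price P = sum_t PV_t = 945.942779
First compute Macaulay numerator sum_t t * PV_t:
  t * PV_t at t = 0.5000: 15.195369
  t * PV_t at t = 1.0000: 29.320538
  t * PV_t at t = 1.5000: 42.432038
  t * PV_t at t = 2.0000: 54.583744
  t * PV_t at t = 2.5000: 65.826995
  t * PV_t at t = 3.0000: 76.210703
  t * PV_t at t = 3.5000: 85.781464
  t * PV_t at t = 4.0000: 94.583655
  t * PV_t at t = 4.5000: 102.659539
  t * PV_t at t = 5.0000: 110.049353
  t * PV_t at t = 5.5000: 116.791402
  t * PV_t at t = 6.0000: 122.922144
  t * PV_t at t = 6.5000: 128.476272
  t * PV_t at t = 7.0000: 4371.162806
Macaulay duration D = 5415.996024 / 945.942779 = 5.725501
Modified duration = D / (1 + y/m) = 5.725501 / (1 + 0.036500) = 5.523879

Answer: Modified duration = 5.5239


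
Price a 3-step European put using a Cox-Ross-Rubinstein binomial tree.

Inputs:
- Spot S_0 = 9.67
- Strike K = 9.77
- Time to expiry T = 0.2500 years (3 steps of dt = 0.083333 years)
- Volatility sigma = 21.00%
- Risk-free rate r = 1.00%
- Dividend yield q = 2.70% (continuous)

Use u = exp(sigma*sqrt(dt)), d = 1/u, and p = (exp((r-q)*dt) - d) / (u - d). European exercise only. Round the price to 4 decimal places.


dt = T/N = 0.083333
u = exp(sigma*sqrt(dt)) = 1.062497; d = 1/u = 0.941179
p = (exp((r-q)*dt) - d) / (u - d) = 0.473180
Discount per step: exp(-r*dt) = 0.999167
Stock lattice S(k, i) with i counting down-moves:
  k=0: S(0,0) = 9.6700
  k=1: S(1,0) = 10.2743; S(1,1) = 9.1012
  k=2: S(2,0) = 10.9165; S(2,1) = 9.6700; S(2,2) = 8.5659
  k=3: S(3,0) = 11.5987; S(3,1) = 10.2743; S(3,2) = 9.1012; S(3,3) = 8.0620
Terminal payoffs V(N, i) = max(K - S_T, 0):
  V(3,0) = 0.000000; V(3,1) = 0.000000; V(3,2) = 0.668798; V(3,3) = 1.707989
Backward induction: V(k, i) = exp(-r*dt) * [p * V(k+1, i) + (1-p) * V(k+1, i+1)].
  V(2,0) = exp(-r*dt) * [p*0.000000 + (1-p)*0.000000] = 0.000000
  V(2,1) = exp(-r*dt) * [p*0.000000 + (1-p)*0.668798] = 0.352042
  V(2,2) = exp(-r*dt) * [p*0.668798 + (1-p)*1.707989] = 1.215251
  V(1,0) = exp(-r*dt) * [p*0.000000 + (1-p)*0.352042] = 0.185308
  V(1,1) = exp(-r*dt) * [p*0.352042 + (1-p)*1.215251] = 0.806126
  V(0,0) = exp(-r*dt) * [p*0.185308 + (1-p)*0.806126] = 0.511941

Answer: Price = V(0,0) = 0.5119


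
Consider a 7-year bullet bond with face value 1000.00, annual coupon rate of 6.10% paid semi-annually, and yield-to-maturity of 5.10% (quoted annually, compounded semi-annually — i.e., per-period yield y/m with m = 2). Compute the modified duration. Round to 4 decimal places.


Coupon per period c = face * coupon_rate / m = 30.500000
Periods per year m = 2; per-period yield y/m = 0.025500
Number of cashflows N = 14
Cashflows (t years, CF_t, discount factor 1/(1+y/m)^(m*t), PV):
  t = 0.5000: CF_t = 30.500000, DF = 0.975134, PV = 29.741589
  t = 1.0000: CF_t = 30.500000, DF = 0.950886, PV = 29.002038
  t = 1.5000: CF_t = 30.500000, DF = 0.927242, PV = 28.280875
  t = 2.0000: CF_t = 30.500000, DF = 0.904185, PV = 27.577645
  t = 2.5000: CF_t = 30.500000, DF = 0.881702, PV = 26.891902
  t = 3.0000: CF_t = 30.500000, DF = 0.859777, PV = 26.223210
  t = 3.5000: CF_t = 30.500000, DF = 0.838398, PV = 25.571146
  t = 4.0000: CF_t = 30.500000, DF = 0.817551, PV = 24.935296
  t = 4.5000: CF_t = 30.500000, DF = 0.797222, PV = 24.315257
  t = 5.0000: CF_t = 30.500000, DF = 0.777398, PV = 23.710635
  t = 5.5000: CF_t = 30.500000, DF = 0.758067, PV = 23.121049
  t = 6.0000: CF_t = 30.500000, DF = 0.739217, PV = 22.546123
  t = 6.5000: CF_t = 30.500000, DF = 0.720836, PV = 21.985492
  t = 7.0000: CF_t = 1030.500000, DF = 0.702912, PV = 724.350377
Price P = sum_t PV_t = 1058.252633
First compute Macaulay numerator sum_t t * PV_t:
  t * PV_t at t = 0.5000: 14.870795
  t * PV_t at t = 1.0000: 29.002038
  t * PV_t at t = 1.5000: 42.421313
  t * PV_t at t = 2.0000: 55.155290
  t * PV_t at t = 2.5000: 67.229754
  t * PV_t at t = 3.0000: 78.669630
  t * PV_t at t = 3.5000: 89.499010
  t * PV_t at t = 4.0000: 99.741183
  t * PV_t at t = 4.5000: 109.418655
  t * PV_t at t = 5.0000: 118.553177
  t * PV_t at t = 5.5000: 127.165768
  t * PV_t at t = 6.0000: 135.276735
  t * PV_t at t = 6.5000: 142.905701
  t * PV_t at t = 7.0000: 5070.452636
Macaulay duration D = 6180.361684 / 1058.252633 = 5.840157
Modified duration = D / (1 + y/m) = 5.840157 / (1 + 0.025500) = 5.694936

Answer: Modified duration = 5.6949


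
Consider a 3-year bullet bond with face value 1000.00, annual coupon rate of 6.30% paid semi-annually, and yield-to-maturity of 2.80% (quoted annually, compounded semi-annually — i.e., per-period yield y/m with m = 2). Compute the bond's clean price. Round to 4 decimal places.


Coupon per period c = face * coupon_rate / m = 31.500000
Periods per year m = 2; per-period yield y/m = 0.014000
Number of cashflows N = 6
Cashflows (t years, CF_t, discount factor 1/(1+y/m)^(m*t), PV):
  t = 0.5000: CF_t = 31.500000, DF = 0.986193, PV = 31.065089
  t = 1.0000: CF_t = 31.500000, DF = 0.972577, PV = 30.636182
  t = 1.5000: CF_t = 31.500000, DF = 0.959149, PV = 30.213197
  t = 2.0000: CF_t = 31.500000, DF = 0.945906, PV = 29.796053
  t = 2.5000: CF_t = 31.500000, DF = 0.932847, PV = 29.384667
  t = 3.0000: CF_t = 1031.500000, DF = 0.919967, PV = 948.946006
Price P = sum_t PV_t = 1100.041195

Answer: Price = 1100.0412
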